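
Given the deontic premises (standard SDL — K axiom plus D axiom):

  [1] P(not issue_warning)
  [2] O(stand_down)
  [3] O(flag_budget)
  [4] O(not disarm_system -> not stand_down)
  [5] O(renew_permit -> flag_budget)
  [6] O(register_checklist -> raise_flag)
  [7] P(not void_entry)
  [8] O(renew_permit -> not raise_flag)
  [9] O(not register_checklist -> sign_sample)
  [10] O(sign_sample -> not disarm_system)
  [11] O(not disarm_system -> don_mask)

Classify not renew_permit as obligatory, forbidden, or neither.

From premise 2 we have O(stand_down).
The contrapositive of premise 4 (O(not disarm_system -> not stand_down)) is O(stand_down -> disarm_system), and O(stand_down) is already established, so O(disarm_system).
Premise 10 is O(sign_sample -> not disarm_system); contrapositively O(disarm_system -> not sign_sample). Since O(disarm_system) holds, K gives O(not sign_sample).
Premise 9 is O(not register_checklist -> sign_sample); contrapositively O(not sign_sample -> register_checklist). Since O(not sign_sample) holds, K gives O(register_checklist).
With premise 6, O(register_checklist -> raise_flag), the K-axiom yields O(raise_flag).
Premise 8, O(renew_permit -> not raise_flag), contraposes to O(raise_flag -> not renew_permit); with O(raise_flag) we get O(not renew_permit).
Premises 1, 3, 5, 7, 11 do not contribute to this derivation.
Hence not renew_permit is obligatory.

Obligatory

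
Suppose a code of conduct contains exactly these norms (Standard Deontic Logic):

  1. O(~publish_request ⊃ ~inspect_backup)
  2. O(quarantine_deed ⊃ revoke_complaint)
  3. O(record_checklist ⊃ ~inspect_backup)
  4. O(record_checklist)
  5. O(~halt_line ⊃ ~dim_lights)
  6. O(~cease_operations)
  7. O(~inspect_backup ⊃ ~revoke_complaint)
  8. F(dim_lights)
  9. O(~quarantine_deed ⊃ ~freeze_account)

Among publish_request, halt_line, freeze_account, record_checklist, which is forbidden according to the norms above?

freeze_account

Premise 4 states O(record_checklist) outright.
With premise 3, O(record_checklist ⊃ ~inspect_backup), the K-axiom yields O(~inspect_backup).
Applying K to premise 7 (O(~inspect_backup ⊃ ~revoke_complaint)) and O(~inspect_backup) yields O(~revoke_complaint).
The contrapositive of premise 2 (O(quarantine_deed ⊃ revoke_complaint)) is O(~revoke_complaint ⊃ ~quarantine_deed), and O(~revoke_complaint) is already established, so O(~quarantine_deed).
Applying K to premise 9 (O(~quarantine_deed ⊃ ~freeze_account)) and O(~quarantine_deed) yields O(~freeze_account).
So O(~freeze_account) holds, i.e. freeze_account is forbidden. None of the other listed options is forbidden under the premises.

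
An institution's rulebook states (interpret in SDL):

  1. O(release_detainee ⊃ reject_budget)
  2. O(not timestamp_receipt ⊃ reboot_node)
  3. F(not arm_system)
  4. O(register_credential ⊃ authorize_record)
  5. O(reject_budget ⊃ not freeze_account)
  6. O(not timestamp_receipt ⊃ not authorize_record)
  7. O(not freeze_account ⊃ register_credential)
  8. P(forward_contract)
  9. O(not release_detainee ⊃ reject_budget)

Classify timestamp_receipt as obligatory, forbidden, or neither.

Obligatory

By case analysis on release_detainee: premise 1 gives O(release_detainee ⊃ reject_budget) and premise 9 gives O(not release_detainee ⊃ reject_budget), so O(reject_budget) either way.
Applying K to premise 5 (O(reject_budget ⊃ not freeze_account)) and O(reject_budget) yields O(not freeze_account).
Premise 7 is O(not freeze_account ⊃ register_credential); since O(not freeze_account), deontic closure gives O(register_credential).
Applying K to premise 4 (O(register_credential ⊃ authorize_record)) and O(register_credential) yields O(authorize_record).
Premise 6 is O(not timestamp_receipt ⊃ not authorize_record); contrapositively O(authorize_record ⊃ timestamp_receipt). Since O(authorize_record) holds, K gives O(timestamp_receipt).
Premises 2, 3, 8 do not contribute to this derivation.
Hence timestamp_receipt is obligatory.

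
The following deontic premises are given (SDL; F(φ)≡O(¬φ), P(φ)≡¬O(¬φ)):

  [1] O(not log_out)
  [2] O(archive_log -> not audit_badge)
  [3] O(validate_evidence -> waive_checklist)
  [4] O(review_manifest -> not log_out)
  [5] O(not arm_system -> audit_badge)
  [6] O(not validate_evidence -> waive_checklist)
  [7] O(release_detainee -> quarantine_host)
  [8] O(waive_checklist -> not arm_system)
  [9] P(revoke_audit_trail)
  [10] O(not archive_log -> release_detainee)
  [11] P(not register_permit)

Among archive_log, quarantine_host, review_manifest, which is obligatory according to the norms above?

quarantine_host

Premises 6 and 3 cover both cases: O(not validate_evidence -> waive_checklist) and O(validate_evidence -> waive_checklist). Since not validate_evidence ∨ validate_evidence is a tautology, O(waive_checklist) follows.
From O(waive_checklist) and premise 8, O(waive_checklist -> not arm_system), we obtain O(not arm_system).
Premise 5 is O(not arm_system -> audit_badge); since O(not arm_system), deontic closure gives O(audit_badge).
The contrapositive of premise 2 (O(archive_log -> not audit_badge)) is O(audit_badge -> not archive_log), and O(audit_badge) is already established, so O(not archive_log).
From O(not archive_log) and premise 10, O(not archive_log -> release_detainee), we obtain O(release_detainee).
From O(release_detainee) and premise 7, O(release_detainee -> quarantine_host), we obtain O(quarantine_host).
So O(quarantine_host) holds — quarantine_host is obligatory. None of the other listed options is made obligatory by any chain of premises.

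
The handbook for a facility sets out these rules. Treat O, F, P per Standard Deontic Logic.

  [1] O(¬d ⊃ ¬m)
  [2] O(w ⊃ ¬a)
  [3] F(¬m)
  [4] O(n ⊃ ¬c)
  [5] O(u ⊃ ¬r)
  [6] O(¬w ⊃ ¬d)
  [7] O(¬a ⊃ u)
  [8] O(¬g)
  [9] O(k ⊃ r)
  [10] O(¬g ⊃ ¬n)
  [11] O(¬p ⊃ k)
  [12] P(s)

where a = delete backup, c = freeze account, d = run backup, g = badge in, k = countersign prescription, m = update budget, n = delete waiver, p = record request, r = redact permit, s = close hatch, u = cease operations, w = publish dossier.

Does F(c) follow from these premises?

No

Premise 4 is O(n ⊃ ¬c), but O(n) is not derivable from the premises, so it does not yield O(¬c).
No other premise forces O(¬c). An ideal world satisfying every premise can still have c true, so F(c) is not derivable.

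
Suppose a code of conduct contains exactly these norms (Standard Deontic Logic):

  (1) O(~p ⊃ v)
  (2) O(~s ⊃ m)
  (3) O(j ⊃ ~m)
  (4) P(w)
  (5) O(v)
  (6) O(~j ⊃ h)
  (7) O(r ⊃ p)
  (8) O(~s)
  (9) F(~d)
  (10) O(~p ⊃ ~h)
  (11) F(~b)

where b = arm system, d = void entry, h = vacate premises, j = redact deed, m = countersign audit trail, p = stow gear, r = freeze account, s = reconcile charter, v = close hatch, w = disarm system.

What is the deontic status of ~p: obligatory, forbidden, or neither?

Forbidden

From premise 8 we have O(~s).
Premise 2 is O(~s ⊃ m); since O(~s), deontic closure gives O(m).
Premise 3 is O(j ⊃ ~m); contrapositively O(m ⊃ ~j). Since O(m) holds, K gives O(~j).
Applying K to premise 6 (O(~j ⊃ h)) and O(~j) yields O(h).
Premise 10 is O(~p ⊃ ~h); contrapositively O(h ⊃ p). Since O(h) holds, K gives O(p).
Premises 1, 4, 5, 7, 9, 11 do not contribute to this derivation.
Thus O(p), which is F(~p): ~p is forbidden.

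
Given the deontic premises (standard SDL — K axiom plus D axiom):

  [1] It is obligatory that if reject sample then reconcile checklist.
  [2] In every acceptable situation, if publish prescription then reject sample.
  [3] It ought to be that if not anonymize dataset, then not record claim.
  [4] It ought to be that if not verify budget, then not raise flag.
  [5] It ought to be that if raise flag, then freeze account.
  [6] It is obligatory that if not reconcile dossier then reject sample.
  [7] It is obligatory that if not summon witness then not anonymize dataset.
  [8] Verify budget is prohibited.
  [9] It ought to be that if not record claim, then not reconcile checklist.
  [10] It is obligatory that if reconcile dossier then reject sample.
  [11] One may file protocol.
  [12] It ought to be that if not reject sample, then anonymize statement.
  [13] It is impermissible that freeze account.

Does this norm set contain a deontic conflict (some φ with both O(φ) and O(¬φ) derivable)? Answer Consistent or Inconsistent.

Premise 5 is O(raise_flag → freeze_account), but O(raise_flag) is not derivable from the premises, so it does not yield O(freeze_account).
So O(freeze_account) is not derivable, and the apparent clash with O(¬freeze_account) does not arise.
A world satisfying every obligation exists (e.g. anonymize_dataset=true, anonymize_statement=false, file_protocol=false, freeze_account=false, publish_prescription=false, raise_flag=false, reconcile_checklist=true, reconcile_dossier=false, record_claim=true, reject_sample=true, summon_witness=true, verify_budget=false); no atom is both obligatory and forbidden, so the set is consistent.

Consistent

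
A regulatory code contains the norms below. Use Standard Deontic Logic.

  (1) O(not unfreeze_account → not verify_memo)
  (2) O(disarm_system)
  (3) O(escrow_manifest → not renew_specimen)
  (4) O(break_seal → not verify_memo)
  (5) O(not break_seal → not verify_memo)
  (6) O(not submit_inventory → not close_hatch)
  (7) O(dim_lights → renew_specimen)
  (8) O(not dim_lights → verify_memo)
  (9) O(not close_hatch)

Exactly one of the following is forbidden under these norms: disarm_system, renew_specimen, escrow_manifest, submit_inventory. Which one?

escrow_manifest

Premises 4 and 5 are O(break_seal → not verify_memo) and O(not break_seal → not verify_memo); every ideal world satisfies break_seal or not break_seal, so in either case not verify_memo holds — hence O(not verify_memo).
Premise 8, O(not dim_lights → verify_memo), contraposes to O(not verify_memo → dim_lights); with O(not verify_memo) we get O(dim_lights).
Premise 7 is O(dim_lights → renew_specimen); since O(dim_lights), deontic closure gives O(renew_specimen).
Premise 3, O(escrow_manifest → not renew_specimen), contraposes to O(renew_specimen → not escrow_manifest); with O(renew_specimen) we get O(not escrow_manifest).
So O(not escrow_manifest) holds, i.e. escrow_manifest is forbidden. None of the other listed options is forbidden under the premises.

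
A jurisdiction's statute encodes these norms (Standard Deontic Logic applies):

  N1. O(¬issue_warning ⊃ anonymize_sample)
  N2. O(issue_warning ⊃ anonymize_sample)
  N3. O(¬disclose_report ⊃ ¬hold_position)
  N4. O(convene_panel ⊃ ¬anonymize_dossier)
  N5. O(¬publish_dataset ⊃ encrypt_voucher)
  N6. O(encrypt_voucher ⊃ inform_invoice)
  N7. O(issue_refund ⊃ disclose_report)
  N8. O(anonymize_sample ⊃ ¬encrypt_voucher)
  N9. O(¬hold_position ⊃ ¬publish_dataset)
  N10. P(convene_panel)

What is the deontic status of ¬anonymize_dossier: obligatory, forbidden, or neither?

Premise 4 is O(convene_panel ⊃ ¬anonymize_dossier), but O(convene_panel) is not derivable from the premises (the permission P(convene_panel) asserts only ¬O(¬convene_panel), not O(convene_panel)), so it does not yield O(¬anonymize_dossier).
No premise or chain of K-axiom applications forces O(¬anonymize_dossier), and none forces O(anonymize_dossier). So ¬anonymize_dossier is neither obligatory nor forbidden under these norms.

Neither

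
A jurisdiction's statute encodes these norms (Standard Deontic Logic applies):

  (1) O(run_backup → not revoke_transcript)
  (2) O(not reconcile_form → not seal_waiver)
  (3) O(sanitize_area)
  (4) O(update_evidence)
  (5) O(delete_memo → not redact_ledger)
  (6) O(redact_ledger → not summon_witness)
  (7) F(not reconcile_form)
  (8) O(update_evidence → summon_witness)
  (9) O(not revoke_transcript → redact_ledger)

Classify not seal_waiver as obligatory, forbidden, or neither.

Premise 2 is O(not reconcile_form → not seal_waiver), but O(not reconcile_form) is not derivable from the premises, so it does not yield O(not seal_waiver).
No premise or chain of K-axiom applications forces O(not seal_waiver), and none forces O(seal_waiver). So not seal_waiver is neither obligatory nor forbidden under these norms.

Neither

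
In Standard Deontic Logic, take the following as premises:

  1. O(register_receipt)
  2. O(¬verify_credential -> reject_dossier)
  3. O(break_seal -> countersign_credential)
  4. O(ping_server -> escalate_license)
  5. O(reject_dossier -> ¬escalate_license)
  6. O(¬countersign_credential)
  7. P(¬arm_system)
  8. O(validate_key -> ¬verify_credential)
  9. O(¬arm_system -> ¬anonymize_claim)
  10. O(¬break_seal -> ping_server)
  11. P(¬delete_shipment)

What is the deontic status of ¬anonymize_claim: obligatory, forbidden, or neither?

Premise 9 is O(¬arm_system -> ¬anonymize_claim), but O(¬arm_system) is not derivable from the premises (the permission P(¬arm_system) asserts only ¬O(arm_system), not O(¬arm_system)), so it does not yield O(¬anonymize_claim).
No premise or chain of K-axiom applications forces O(¬anonymize_claim), and none forces O(anonymize_claim). So ¬anonymize_claim is neither obligatory nor forbidden under these norms.

Neither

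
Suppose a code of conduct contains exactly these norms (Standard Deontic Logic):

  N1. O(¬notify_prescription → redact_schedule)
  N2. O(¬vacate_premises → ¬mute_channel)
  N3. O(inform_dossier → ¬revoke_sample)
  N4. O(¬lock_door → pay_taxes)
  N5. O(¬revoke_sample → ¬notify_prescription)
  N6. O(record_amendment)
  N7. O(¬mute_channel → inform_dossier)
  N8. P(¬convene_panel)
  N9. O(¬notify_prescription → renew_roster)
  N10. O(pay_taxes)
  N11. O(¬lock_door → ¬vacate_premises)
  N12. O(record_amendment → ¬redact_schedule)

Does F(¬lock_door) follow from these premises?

Yes

Premise 6 gives O(record_amendment).
Applying K to premise 12 (O(record_amendment → ¬redact_schedule)) and O(record_amendment) yields O(¬redact_schedule).
Premise 1 is O(¬notify_prescription → redact_schedule); contrapositively O(¬redact_schedule → notify_prescription). Since O(¬redact_schedule) holds, K gives O(notify_prescription).
Premise 5, O(¬revoke_sample → ¬notify_prescription), contraposes to O(notify_prescription → revoke_sample); with O(notify_prescription) we get O(revoke_sample).
The contrapositive of premise 3 (O(inform_dossier → ¬revoke_sample)) is O(revoke_sample → ¬inform_dossier), and O(revoke_sample) is already established, so O(¬inform_dossier).
Premise 7, O(¬mute_channel → inform_dossier), contraposes to O(¬inform_dossier → mute_channel); with O(¬inform_dossier) we get O(mute_channel).
Premise 2 is O(¬vacate_premises → ¬mute_channel); contrapositively O(mute_channel → vacate_premises). Since O(mute_channel) holds, K gives O(vacate_premises).
Premise 11, O(¬lock_door → ¬vacate_premises), contraposes to O(vacate_premises → lock_door); with O(vacate_premises) we get O(lock_door).
Premises 4, 8, 9, 10 do not contribute to this derivation.
So O(lock_door) holds, i.e. F(¬lock_door). The claim follows.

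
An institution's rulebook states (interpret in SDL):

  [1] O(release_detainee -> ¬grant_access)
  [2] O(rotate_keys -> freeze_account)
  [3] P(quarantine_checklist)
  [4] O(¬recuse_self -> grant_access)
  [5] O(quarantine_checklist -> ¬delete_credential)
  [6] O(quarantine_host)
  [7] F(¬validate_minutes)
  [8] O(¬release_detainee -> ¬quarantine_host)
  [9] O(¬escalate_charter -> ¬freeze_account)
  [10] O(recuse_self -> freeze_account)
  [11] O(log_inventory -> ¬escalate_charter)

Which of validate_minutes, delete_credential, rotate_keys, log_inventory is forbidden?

Premise 6 states O(quarantine_host) outright.
The contrapositive of premise 8 (O(¬release_detainee -> ¬quarantine_host)) is O(quarantine_host -> release_detainee), and O(quarantine_host) is already established, so O(release_detainee).
From O(release_detainee) and premise 1, O(release_detainee -> ¬grant_access), we obtain O(¬grant_access).
The contrapositive of premise 4 (O(¬recuse_self -> grant_access)) is O(¬grant_access -> recuse_self), and O(¬grant_access) is already established, so O(recuse_self).
From O(recuse_self) and premise 10, O(recuse_self -> freeze_account), we obtain O(freeze_account).
Premise 9, O(¬escalate_charter -> ¬freeze_account), contraposes to O(freeze_account -> escalate_charter); with O(freeze_account) we get O(escalate_charter).
Premise 11 is O(log_inventory -> ¬escalate_charter); contrapositively O(escalate_charter -> ¬log_inventory). Since O(escalate_charter) holds, K gives O(¬log_inventory).
So O(¬log_inventory) holds, i.e. log_inventory is forbidden. None of the other listed options is forbidden under the premises.

log_inventory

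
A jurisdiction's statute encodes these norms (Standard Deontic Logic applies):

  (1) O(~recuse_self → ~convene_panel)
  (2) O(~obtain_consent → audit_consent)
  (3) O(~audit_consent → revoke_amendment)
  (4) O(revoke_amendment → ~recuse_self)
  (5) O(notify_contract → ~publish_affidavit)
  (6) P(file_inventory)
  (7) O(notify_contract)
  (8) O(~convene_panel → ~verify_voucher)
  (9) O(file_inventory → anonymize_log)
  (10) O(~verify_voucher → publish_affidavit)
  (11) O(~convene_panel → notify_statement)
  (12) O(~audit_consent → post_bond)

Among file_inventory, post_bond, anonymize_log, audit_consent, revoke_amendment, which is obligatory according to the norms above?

Premise 7 states O(notify_contract) outright.
From O(notify_contract) and premise 5, O(notify_contract → ~publish_affidavit), we obtain O(~publish_affidavit).
The contrapositive of premise 10 (O(~verify_voucher → publish_affidavit)) is O(~publish_affidavit → verify_voucher), and O(~publish_affidavit) is already established, so O(verify_voucher).
The contrapositive of premise 8 (O(~convene_panel → ~verify_voucher)) is O(verify_voucher → convene_panel), and O(verify_voucher) is already established, so O(convene_panel).
The contrapositive of premise 1 (O(~recuse_self → ~convene_panel)) is O(convene_panel → recuse_self), and O(convene_panel) is already established, so O(recuse_self).
Premise 4 is O(revoke_amendment → ~recuse_self); contrapositively O(recuse_self → ~revoke_amendment). Since O(recuse_self) holds, K gives O(~revoke_amendment).
The contrapositive of premise 3 (O(~audit_consent → revoke_amendment)) is O(~revoke_amendment → audit_consent), and O(~revoke_amendment) is already established, so O(audit_consent).
So O(audit_consent) holds — audit_consent is obligatory. None of the other listed options is made obligatory by any chain of premises.

audit_consent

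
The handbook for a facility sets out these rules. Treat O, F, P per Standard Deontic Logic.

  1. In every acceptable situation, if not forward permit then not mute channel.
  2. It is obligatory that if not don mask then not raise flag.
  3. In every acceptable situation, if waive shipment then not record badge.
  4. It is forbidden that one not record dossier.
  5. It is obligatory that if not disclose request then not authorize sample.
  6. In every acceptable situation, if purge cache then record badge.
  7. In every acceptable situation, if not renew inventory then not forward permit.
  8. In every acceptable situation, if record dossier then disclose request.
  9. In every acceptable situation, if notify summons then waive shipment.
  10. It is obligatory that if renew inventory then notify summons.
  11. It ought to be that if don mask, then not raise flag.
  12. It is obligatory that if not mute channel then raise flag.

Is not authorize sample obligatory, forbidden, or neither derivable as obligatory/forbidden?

Premise 5 is O(¬disclose_request → ¬authorize_sample), but O(¬disclose_request) is not derivable from the premises, so it does not yield O(¬authorize_sample).
No premise or chain of K-axiom applications forces O(¬authorize_sample), and none forces O(authorize_sample). So ¬authorize_sample is neither obligatory nor forbidden under these norms.

Neither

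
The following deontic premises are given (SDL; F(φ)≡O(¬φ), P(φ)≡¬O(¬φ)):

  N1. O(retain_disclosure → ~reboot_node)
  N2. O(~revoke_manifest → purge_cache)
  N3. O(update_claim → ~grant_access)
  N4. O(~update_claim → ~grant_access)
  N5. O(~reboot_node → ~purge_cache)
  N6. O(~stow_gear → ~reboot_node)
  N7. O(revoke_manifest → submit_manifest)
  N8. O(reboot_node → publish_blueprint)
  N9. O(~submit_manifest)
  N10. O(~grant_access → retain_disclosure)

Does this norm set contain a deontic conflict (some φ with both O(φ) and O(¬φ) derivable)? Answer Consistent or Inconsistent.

Inconsistent

By case analysis on ~update_claim: premise 4 gives O(~update_claim → ~grant_access) and premise 3 gives O(update_claim → ~grant_access), so O(~grant_access) either way.
With premise 10, O(~grant_access → retain_disclosure), the K-axiom yields O(retain_disclosure).
With premise 1, O(retain_disclosure → ~reboot_node), the K-axiom yields O(~reboot_node).
From O(~reboot_node) and premise 5, O(~reboot_node → ~purge_cache), we obtain O(~purge_cache).
Premise 2 is O(~revoke_manifest → purge_cache); contrapositively O(~purge_cache → revoke_manifest). Since O(~purge_cache) holds, K gives O(revoke_manifest).
Premise 7 is O(revoke_manifest → submit_manifest); since O(revoke_manifest), deontic closure gives O(submit_manifest).
Yet premise 9 states O(~submit_manifest).
We now have both O(submit_manifest) and O(~submit_manifest) — submit_manifest is simultaneously obligatory and forbidden, violating the D-axiom.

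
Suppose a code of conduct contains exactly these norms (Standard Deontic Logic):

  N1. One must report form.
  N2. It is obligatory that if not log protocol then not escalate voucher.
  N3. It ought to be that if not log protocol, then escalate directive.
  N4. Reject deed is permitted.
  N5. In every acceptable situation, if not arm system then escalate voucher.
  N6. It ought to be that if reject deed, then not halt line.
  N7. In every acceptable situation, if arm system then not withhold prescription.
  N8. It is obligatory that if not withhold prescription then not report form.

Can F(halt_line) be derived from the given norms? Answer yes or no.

No

Premise 6 is O(reject_deed → ¬halt_line), but O(reject_deed) is not derivable from the premises (the permission P(reject_deed) asserts only ¬O(¬reject_deed), not O(reject_deed)), so it does not yield O(¬halt_line).
No other premise forces O(¬halt_line). An ideal world satisfying every premise can still have halt_line true, so F(halt_line) is not derivable.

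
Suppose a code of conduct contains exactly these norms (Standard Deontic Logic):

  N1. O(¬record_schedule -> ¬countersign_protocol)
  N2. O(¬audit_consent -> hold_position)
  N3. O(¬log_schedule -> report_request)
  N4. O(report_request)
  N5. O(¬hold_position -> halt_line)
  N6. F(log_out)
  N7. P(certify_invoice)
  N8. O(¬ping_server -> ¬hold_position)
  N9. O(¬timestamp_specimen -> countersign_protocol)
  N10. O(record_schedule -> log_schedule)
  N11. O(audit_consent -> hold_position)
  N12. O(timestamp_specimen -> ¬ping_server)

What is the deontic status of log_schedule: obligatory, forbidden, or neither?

Obligatory

Premises 11 and 2 are O(audit_consent -> hold_position) and O(¬audit_consent -> hold_position); every ideal world satisfies audit_consent or ¬audit_consent, so in either case hold_position holds — hence O(hold_position).
The contrapositive of premise 8 (O(¬ping_server -> ¬hold_position)) is O(hold_position -> ping_server), and O(hold_position) is already established, so O(ping_server).
Premise 12, O(timestamp_specimen -> ¬ping_server), contraposes to O(ping_server -> ¬timestamp_specimen); with O(ping_server) we get O(¬timestamp_specimen).
With premise 9, O(¬timestamp_specimen -> countersign_protocol), the K-axiom yields O(countersign_protocol).
Premise 1, O(¬record_schedule -> ¬countersign_protocol), contraposes to O(countersign_protocol -> record_schedule); with O(countersign_protocol) we get O(record_schedule).
Premise 10 is O(record_schedule -> log_schedule); since O(record_schedule), deontic closure gives O(log_schedule).
Premises 3, 4, 5, 6, 7 do not contribute to this derivation.
Hence log_schedule is obligatory.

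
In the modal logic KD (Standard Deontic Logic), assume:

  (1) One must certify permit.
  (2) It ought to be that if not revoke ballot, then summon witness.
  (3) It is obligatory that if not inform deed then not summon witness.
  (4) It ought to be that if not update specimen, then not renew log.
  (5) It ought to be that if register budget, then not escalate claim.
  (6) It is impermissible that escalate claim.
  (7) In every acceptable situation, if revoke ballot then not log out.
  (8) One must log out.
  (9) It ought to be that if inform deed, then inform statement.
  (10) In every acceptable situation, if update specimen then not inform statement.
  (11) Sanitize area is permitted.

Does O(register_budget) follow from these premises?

No

Premise 5 is O(register_budget → ¬escalate_claim); even if O(¬escalate_claim) held, inferring O(register_budget) would be affirming the consequent — invalid.
No other premise forces O(register_budget). An ideal world satisfying every premise can still have register_budget false, so O(register_budget) is not derivable.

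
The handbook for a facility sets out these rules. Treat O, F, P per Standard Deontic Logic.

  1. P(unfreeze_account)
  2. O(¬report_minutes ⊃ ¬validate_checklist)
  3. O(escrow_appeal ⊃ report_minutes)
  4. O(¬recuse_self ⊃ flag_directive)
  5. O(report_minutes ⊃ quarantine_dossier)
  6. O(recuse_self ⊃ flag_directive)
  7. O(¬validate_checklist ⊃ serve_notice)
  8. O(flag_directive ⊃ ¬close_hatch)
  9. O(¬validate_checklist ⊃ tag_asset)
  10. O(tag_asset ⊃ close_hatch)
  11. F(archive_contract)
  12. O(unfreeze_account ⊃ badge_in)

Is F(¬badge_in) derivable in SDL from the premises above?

No

Premise 12 is O(unfreeze_account ⊃ badge_in), but O(unfreeze_account) is not derivable from the premises (the permission P(unfreeze_account) asserts only ¬O(¬unfreeze_account), not O(unfreeze_account)), so it does not yield O(badge_in).
No other premise forces O(badge_in). An ideal world satisfying every premise can still have ¬badge_in true, so F(¬badge_in) is not derivable.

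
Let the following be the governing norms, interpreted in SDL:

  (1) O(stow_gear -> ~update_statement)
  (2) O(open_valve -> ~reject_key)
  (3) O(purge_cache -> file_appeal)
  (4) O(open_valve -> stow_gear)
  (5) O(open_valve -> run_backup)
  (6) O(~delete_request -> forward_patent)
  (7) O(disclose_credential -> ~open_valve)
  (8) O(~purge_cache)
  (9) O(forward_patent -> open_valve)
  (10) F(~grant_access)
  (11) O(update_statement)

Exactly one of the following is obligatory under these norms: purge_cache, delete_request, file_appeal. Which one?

delete_request

From premise 11 we have O(update_statement).
Premise 1 is O(stow_gear -> ~update_statement); contrapositively O(update_statement -> ~stow_gear). Since O(update_statement) holds, K gives O(~stow_gear).
Premise 4 is O(open_valve -> stow_gear); contrapositively O(~stow_gear -> ~open_valve). Since O(~stow_gear) holds, K gives O(~open_valve).
Premise 9, O(forward_patent -> open_valve), contraposes to O(~open_valve -> ~forward_patent); with O(~open_valve) we get O(~forward_patent).
Premise 6, O(~delete_request -> forward_patent), contraposes to O(~forward_patent -> delete_request); with O(~forward_patent) we get O(delete_request).
So O(delete_request) holds — delete_request is obligatory. None of the other listed options is made obligatory by any chain of premises.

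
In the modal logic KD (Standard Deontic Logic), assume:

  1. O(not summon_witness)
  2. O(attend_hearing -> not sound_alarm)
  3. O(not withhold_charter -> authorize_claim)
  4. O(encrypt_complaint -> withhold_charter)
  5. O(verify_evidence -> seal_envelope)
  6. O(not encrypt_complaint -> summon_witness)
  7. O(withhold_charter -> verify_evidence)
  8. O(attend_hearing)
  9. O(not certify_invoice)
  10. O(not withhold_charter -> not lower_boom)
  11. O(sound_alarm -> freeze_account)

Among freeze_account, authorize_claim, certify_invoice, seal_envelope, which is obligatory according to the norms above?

Premise 1 gives O(not summon_witness).
Premise 6, O(not encrypt_complaint -> summon_witness), contraposes to O(not summon_witness -> encrypt_complaint); with O(not summon_witness) we get O(encrypt_complaint).
With premise 4, O(encrypt_complaint -> withhold_charter), the K-axiom yields O(withhold_charter).
From O(withhold_charter) and premise 7, O(withhold_charter -> verify_evidence), we obtain O(verify_evidence).
Premise 5 is O(verify_evidence -> seal_envelope); since O(verify_evidence), deontic closure gives O(seal_envelope).
So O(seal_envelope) holds — seal_envelope is obligatory. None of the other listed options is made obligatory by any chain of premises.

seal_envelope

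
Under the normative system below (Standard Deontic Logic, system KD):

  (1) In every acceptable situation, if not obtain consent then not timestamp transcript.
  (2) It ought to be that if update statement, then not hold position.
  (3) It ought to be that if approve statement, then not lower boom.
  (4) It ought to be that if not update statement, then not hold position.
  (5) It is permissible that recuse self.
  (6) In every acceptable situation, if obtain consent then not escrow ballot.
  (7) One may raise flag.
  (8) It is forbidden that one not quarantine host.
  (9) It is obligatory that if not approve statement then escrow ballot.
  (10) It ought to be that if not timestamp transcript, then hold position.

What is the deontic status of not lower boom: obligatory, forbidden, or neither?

Obligatory

Premises 4 and 2 cover both cases: O(¬update_statement → ¬hold_position) and O(update_statement → ¬hold_position). Since ¬update_statement ∨ update_statement is a tautology, O(¬hold_position) follows.
Premise 10, O(¬timestamp_transcript → hold_position), contraposes to O(¬hold_position → timestamp_transcript); with O(¬hold_position) we get O(timestamp_transcript).
Premise 1, O(¬obtain_consent → ¬timestamp_transcript), contraposes to O(timestamp_transcript → obtain_consent); with O(timestamp_transcript) we get O(obtain_consent).
From O(obtain_consent) and premise 6, O(obtain_consent → ¬escrow_ballot), we obtain O(¬escrow_ballot).
The contrapositive of premise 9 (O(¬approve_statement → escrow_ballot)) is O(¬escrow_ballot → approve_statement), and O(¬escrow_ballot) is already established, so O(approve_statement).
From O(approve_statement) and premise 3, O(approve_statement → ¬lower_boom), we obtain O(¬lower_boom).
Premises 5, 7, 8 do not contribute to this derivation.
Hence ¬lower_boom is obligatory.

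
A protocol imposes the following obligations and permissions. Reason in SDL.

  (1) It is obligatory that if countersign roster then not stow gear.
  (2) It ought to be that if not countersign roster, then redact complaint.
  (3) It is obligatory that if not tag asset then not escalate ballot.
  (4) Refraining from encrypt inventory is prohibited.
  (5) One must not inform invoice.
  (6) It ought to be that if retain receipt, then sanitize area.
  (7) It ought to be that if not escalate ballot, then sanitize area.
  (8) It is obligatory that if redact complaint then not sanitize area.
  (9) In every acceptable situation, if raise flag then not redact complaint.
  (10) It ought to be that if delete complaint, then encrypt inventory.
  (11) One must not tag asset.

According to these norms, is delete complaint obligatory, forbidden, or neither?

Premise 10 is O(delete_complaint → encrypt_inventory); even if O(encrypt_inventory) held, inferring O(delete_complaint) would be affirming the consequent — invalid.
No premise or chain of K-axiom applications forces O(delete_complaint), and none forces O(¬delete_complaint). So delete_complaint is neither obligatory nor forbidden under these norms.

Neither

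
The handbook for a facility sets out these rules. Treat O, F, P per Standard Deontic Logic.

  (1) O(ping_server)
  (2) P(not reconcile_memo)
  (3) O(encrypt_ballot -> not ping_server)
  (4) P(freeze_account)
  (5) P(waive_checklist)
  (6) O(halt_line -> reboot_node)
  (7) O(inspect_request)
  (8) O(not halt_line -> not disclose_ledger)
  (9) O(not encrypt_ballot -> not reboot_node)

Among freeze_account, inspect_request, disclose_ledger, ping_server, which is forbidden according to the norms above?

disclose_ledger

From premise 1 we have O(ping_server).
Premise 3 is O(encrypt_ballot -> not ping_server); contrapositively O(ping_server -> not encrypt_ballot). Since O(ping_server) holds, K gives O(not encrypt_ballot).
Premise 9 is O(not encrypt_ballot -> not reboot_node); since O(not encrypt_ballot), deontic closure gives O(not reboot_node).
The contrapositive of premise 6 (O(halt_line -> reboot_node)) is O(not reboot_node -> not halt_line), and O(not reboot_node) is already established, so O(not halt_line).
With premise 8, O(not halt_line -> not disclose_ledger), the K-axiom yields O(not disclose_ledger).
So O(not disclose_ledger) holds, i.e. disclose_ledger is forbidden. None of the other listed options is forbidden under the premises.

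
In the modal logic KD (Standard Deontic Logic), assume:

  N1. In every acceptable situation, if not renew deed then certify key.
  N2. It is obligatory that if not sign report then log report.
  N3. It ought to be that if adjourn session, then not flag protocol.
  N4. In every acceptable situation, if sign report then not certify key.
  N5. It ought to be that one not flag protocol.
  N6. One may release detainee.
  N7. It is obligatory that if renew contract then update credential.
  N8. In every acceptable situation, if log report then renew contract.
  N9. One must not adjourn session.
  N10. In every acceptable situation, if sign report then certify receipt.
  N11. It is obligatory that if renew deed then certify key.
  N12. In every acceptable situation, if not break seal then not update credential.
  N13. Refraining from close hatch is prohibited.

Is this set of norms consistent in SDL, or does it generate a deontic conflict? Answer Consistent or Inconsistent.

Consistent

Premise 3 is O(adjourn_session → ¬flag_protocol); even if O(¬flag_protocol) held, inferring O(adjourn_session) would be affirming the consequent — invalid.
So O(adjourn_session) is not derivable, and the apparent clash with O(¬adjourn_session) does not arise.
A world satisfying every obligation exists (e.g. adjourn_session=false, break_seal=true, certify_key=true, certify_receipt=false, close_hatch=true, flag_protocol=false, log_report=true, release_detainee=false, renew_contract=true, renew_deed=false, sign_report=false, update_credential=true); no atom is both obligatory and forbidden, so the set is consistent.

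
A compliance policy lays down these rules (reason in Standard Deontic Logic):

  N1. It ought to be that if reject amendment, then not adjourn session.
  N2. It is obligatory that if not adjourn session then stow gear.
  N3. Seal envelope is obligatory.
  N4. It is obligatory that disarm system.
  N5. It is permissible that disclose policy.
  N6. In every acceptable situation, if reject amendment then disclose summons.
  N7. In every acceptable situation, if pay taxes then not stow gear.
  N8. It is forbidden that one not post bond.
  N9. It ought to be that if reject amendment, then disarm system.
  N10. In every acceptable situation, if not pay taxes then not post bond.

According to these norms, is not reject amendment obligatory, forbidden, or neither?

Obligatory

Premise 8 is F(¬post_bond), i.e. O(post_bond).
Premise 10, O(¬pay_taxes → ¬post_bond), contraposes to O(post_bond → pay_taxes); with O(post_bond) we get O(pay_taxes).
With premise 7, O(pay_taxes → ¬stow_gear), the K-axiom yields O(¬stow_gear).
Premise 2 is O(¬adjourn_session → stow_gear); contrapositively O(¬stow_gear → adjourn_session). Since O(¬stow_gear) holds, K gives O(adjourn_session).
Premise 1, O(reject_amendment → ¬adjourn_session), contraposes to O(adjourn_session → ¬reject_amendment); with O(adjourn_session) we get O(¬reject_amendment).
Premises 3, 4, 5, 6, 9 do not contribute to this derivation.
Hence ¬reject_amendment is obligatory.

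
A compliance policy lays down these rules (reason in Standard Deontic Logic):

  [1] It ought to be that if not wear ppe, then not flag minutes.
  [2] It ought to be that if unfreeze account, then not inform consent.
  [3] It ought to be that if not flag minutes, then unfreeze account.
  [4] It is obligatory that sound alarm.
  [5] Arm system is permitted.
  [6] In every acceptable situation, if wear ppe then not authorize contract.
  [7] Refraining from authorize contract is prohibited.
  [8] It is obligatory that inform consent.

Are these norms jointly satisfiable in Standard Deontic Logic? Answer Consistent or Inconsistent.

From premise 8 we have O(inform_consent).
The contrapositive of premise 2 (O(unfreeze_account → ¬inform_consent)) is O(inform_consent → ¬unfreeze_account), and O(inform_consent) is already established, so O(¬unfreeze_account).
Premise 3, O(¬flag_minutes → unfreeze_account), contraposes to O(¬unfreeze_account → flag_minutes); with O(¬unfreeze_account) we get O(flag_minutes).
Premise 1, O(¬wear_ppe → ¬flag_minutes), contraposes to O(flag_minutes → wear_ppe); with O(flag_minutes) we get O(wear_ppe).
From O(wear_ppe) and premise 6, O(wear_ppe → ¬authorize_contract), we obtain O(¬authorize_contract).
But premise 7, F(¬authorize_contract), means O(authorize_contract).
We now have both O(¬authorize_contract) and O(authorize_contract) — authorize_contract is simultaneously obligatory and forbidden, violating the D-axiom.

Inconsistent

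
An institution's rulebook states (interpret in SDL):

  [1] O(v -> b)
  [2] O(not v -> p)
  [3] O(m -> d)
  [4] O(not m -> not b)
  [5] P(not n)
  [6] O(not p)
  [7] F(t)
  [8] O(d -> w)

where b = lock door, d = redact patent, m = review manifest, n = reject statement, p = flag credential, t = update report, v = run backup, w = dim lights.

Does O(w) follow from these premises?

Yes

Premise 6 gives O(not p).
The contrapositive of premise 2 (O(not v -> p)) is O(not p -> v), and O(not p) is already established, so O(v).
Applying K to premise 1 (O(v -> b)) and O(v) yields O(b).
Premise 4 is O(not m -> not b); contrapositively O(b -> m). Since O(b) holds, K gives O(m).
Premise 3 is O(m -> d); since O(m), deontic closure gives O(d).
With premise 8, O(d -> w), the K-axiom yields O(w).
Premises 5, 7 do not contribute to this derivation.
So O(w) follows.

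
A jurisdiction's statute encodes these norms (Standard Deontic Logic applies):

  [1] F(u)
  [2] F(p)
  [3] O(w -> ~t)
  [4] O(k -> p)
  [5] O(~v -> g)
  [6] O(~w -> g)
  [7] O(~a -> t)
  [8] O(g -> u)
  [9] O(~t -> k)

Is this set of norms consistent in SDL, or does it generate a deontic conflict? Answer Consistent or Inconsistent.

Premise 2 is F(p), i.e. O(~p).
Premise 4, O(k -> p), contraposes to O(~p -> ~k); with O(~p) we get O(~k).
Premise 9, O(~t -> k), contraposes to O(~k -> t); with O(~k) we get O(t).
Premise 3, O(w -> ~t), contraposes to O(t -> ~w); with O(t) we get O(~w).
With premise 6, O(~w -> g), the K-axiom yields O(g).
From O(g) and premise 8, O(g -> u), we obtain O(u).
Yet premise 1 is F(u), i.e. O(~u).
We now have both O(u) and O(~u) — u is simultaneously obligatory and forbidden, violating the D-axiom.

Inconsistent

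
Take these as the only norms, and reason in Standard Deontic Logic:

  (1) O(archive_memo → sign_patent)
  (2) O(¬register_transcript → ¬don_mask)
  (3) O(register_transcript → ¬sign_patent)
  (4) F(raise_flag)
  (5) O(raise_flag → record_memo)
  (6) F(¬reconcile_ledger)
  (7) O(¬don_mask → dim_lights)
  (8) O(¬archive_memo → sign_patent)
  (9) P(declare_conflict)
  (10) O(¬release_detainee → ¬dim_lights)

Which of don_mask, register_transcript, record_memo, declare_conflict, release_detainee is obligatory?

release_detainee

Premises 8 and 1 cover both cases: O(¬archive_memo → sign_patent) and O(archive_memo → sign_patent). Since ¬archive_memo ∨ archive_memo is a tautology, O(sign_patent) follows.
The contrapositive of premise 3 (O(register_transcript → ¬sign_patent)) is O(sign_patent → ¬register_transcript), and O(sign_patent) is already established, so O(¬register_transcript).
From O(¬register_transcript) and premise 2, O(¬register_transcript → ¬don_mask), we obtain O(¬don_mask).
From O(¬don_mask) and premise 7, O(¬don_mask → dim_lights), we obtain O(dim_lights).
Premise 10, O(¬release_detainee → ¬dim_lights), contraposes to O(dim_lights → release_detainee); with O(dim_lights) we get O(release_detainee).
So O(release_detainee) holds — release_detainee is obligatory. None of the other listed options is made obligatory by any chain of premises.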